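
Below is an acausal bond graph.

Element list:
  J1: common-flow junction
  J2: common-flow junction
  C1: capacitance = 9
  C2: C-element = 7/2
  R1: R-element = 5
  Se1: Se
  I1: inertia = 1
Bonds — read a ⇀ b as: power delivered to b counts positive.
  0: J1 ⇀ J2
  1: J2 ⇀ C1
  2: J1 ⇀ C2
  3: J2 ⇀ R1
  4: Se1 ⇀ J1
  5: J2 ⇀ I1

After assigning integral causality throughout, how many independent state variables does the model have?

3  (C1, C2, I1 all integral)

b4 stroke at J1  (Se1 fixes effort; stroke away)
b1 stroke at J2  (C1: C, integral causality)
b2 stroke at J1  (prefer integral on C2)
b0 stroke at J2  (J1 needs exactly one f-in)
b5 stroke at I1  (prefer integral on I1)
b3 stroke at J2  (common-f at J2 fixed by 5)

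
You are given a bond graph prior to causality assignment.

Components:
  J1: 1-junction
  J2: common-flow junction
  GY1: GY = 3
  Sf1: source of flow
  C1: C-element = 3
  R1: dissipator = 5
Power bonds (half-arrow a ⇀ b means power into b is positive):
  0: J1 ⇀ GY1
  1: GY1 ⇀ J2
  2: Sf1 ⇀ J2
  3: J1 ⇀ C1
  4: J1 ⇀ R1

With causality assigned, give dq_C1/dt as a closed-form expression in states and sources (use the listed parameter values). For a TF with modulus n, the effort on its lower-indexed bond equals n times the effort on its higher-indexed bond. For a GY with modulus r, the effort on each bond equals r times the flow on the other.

#2 →Sf1  (source Sf1 imposes f)
#1 →J2  (common-f at J2 fixed by 2)
#0 →J1  (GY GY1: same side as bond 1)
#3 →J1  (C1 integral (e out))
#4 →R1  (only one flow-in slot at J1)

dq_C1/dt = -3*F_Sf1/5 - q_C1/15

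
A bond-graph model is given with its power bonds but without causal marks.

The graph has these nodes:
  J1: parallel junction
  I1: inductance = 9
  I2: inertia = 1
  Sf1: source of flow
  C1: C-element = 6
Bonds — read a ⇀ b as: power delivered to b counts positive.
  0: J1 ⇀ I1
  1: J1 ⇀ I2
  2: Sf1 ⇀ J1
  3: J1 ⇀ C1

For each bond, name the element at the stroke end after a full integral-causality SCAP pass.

b0 stroke→I1
b1 stroke→I2
b2 stroke→Sf1
b3 stroke→J1

bond 2 |Sf1  (Sf1 (Sf) sets flow on bond)
bond 0 |I1  (I1 outputs flow p/I1)
bond 1 |I2  (prefer integral on I2)
bond 3 |J1  (J1: last free bond brings effort in)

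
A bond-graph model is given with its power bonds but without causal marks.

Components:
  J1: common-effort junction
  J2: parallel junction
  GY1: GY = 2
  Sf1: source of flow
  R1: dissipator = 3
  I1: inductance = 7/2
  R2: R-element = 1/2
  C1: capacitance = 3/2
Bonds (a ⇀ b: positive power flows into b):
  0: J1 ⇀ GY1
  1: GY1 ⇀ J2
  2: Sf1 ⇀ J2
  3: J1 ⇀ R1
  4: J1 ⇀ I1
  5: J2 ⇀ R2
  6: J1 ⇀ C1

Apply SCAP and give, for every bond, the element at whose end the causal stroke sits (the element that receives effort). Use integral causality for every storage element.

b2 |Sf1  (source Sf1 imposes f)
b4 |I1  (I1 integral (f out))
b6 |J1  (C1: C, integral causality)
b0 |GY1  (common-e at J1 fixed by 6)
b3 |R1  (J1 effort already set via bond 6)
b1 |GY1  (GY1: gyrator matches bond 0)
b5 |J2  (J2 needs exactly one e-in)

bond 0 stroke→GY1
bond 1 stroke→GY1
bond 2 stroke→Sf1
bond 3 stroke→R1
bond 4 stroke→I1
bond 5 stroke→J2
bond 6 stroke→J1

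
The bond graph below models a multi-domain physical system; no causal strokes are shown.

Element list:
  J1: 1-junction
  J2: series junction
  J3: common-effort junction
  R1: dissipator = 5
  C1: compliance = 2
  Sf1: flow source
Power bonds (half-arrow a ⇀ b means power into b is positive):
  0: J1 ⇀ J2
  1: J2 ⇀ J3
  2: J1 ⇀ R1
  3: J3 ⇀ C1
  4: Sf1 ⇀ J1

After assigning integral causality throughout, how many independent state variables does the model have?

1  (C1 all integral)

bond 4 |Sf1  (source Sf1 imposes f)
bond 0 |J1  (J1 flow already set via bond 4)
bond 2 |J1  (J1: bond 4 brought flow, rest push out)
bond 1 |J2  (1-jn J2 has f-setter on 0)
bond 3 |J3  (J3 needs exactly one e-in)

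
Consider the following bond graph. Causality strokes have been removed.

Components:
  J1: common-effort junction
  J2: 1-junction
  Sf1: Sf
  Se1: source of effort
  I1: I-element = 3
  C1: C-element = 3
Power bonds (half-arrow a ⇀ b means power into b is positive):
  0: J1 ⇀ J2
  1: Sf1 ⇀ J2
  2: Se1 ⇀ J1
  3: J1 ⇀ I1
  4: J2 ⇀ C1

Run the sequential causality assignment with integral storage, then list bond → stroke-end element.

bond 0 stroke→J2
bond 1 stroke→Sf1
bond 2 stroke→J1
bond 3 stroke→I1
bond 4 stroke→J2

#1 →Sf1  (Sf1: flow source, stroke at near end)
#2 →J1  (Se1 (Se) sets effort on bond)
#0 →J2  (J1 effort already set via bond 2)
#3 →I1  (J1: bond 2 brought effort, rest push out)
#4 →J2  (common-f at J2 fixed by 1)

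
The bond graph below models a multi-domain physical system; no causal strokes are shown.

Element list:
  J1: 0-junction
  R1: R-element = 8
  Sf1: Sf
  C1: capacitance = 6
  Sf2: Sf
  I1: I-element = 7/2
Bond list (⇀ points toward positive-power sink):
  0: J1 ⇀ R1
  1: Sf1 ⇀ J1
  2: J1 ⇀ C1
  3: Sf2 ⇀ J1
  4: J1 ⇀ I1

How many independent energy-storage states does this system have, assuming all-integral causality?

2  (C1, I1 all integral)

bond 1 stroke at Sf1  (Sf1 (Sf) sets flow on bond)
bond 3 stroke at Sf2  (source Sf2 imposes f)
bond 2 stroke at J1  (prefer integral on C1)
bond 0 stroke at R1  (J1: bond 2 brought effort, rest push out)
bond 4 stroke at I1  (0-jn J1 has e-setter on 2)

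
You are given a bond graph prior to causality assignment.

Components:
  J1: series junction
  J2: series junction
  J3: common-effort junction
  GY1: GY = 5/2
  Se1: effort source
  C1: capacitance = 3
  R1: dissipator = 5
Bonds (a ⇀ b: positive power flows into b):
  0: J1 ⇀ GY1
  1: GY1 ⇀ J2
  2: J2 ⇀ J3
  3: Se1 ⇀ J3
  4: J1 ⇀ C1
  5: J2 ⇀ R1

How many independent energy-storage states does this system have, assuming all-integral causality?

1  (C1 all integral)

#3 |J3  (Se1 (Se) sets effort on bond)
#2 |J2  (0-jn J3 has e-setter on 3)
#4 |J1  (C1: C, integral causality)
#0 |GY1  (J1: last free bond brings flow in)
#1 |GY1  (through GY1, causality inverts; strokes same side of GY1)
#5 |J2  (J2 flow already set via bond 1)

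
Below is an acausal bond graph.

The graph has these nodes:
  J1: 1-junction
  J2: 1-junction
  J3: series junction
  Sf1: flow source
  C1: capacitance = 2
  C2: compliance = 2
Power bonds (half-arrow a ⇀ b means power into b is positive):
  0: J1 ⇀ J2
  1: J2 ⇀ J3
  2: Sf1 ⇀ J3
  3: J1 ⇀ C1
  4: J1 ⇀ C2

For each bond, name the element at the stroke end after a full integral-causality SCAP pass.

#2 |Sf1  (Sf1 (Sf) sets flow on bond)
#1 |J3  (1-jn J3 has f-setter on 2)
#0 |J2  (common-f at J2 fixed by 1)
#3 |J1  (common-f at J1 fixed by 0)
#4 |J1  (J1 flow already set via bond 0)

β0 →J2
β1 →J3
β2 →Sf1
β3 →J1
β4 →J1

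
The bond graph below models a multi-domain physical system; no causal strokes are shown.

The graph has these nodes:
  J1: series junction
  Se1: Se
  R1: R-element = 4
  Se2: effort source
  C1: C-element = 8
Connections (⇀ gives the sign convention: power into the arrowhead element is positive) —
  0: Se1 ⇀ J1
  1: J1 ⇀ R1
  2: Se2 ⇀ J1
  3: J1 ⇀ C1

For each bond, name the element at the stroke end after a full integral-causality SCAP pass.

bond 0 stroke at J1
bond 1 stroke at R1
bond 2 stroke at J1
bond 3 stroke at J1

β0 |J1  (Se1 (Se) sets effort on bond)
β2 |J1  (Se2 fixes effort; stroke away)
β3 |J1  (prefer integral on C1)
β1 |R1  (only one flow-in slot at J1)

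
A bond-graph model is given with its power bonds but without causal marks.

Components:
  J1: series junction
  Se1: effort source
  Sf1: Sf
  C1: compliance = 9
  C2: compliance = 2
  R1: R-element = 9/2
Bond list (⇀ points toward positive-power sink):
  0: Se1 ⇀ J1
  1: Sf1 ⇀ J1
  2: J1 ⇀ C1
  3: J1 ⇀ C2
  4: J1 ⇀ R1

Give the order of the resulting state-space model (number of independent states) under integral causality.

bond 0 →J1  (Se1 fixes effort; stroke away)
bond 1 →Sf1  (Sf1: flow source, stroke at near end)
bond 2 →J1  (J1 flow already set via bond 1)
bond 3 →J1  (J1: bond 1 brought flow, rest push out)
bond 4 →J1  (common-f at J1 fixed by 1)

2  (C1, C2 all integral)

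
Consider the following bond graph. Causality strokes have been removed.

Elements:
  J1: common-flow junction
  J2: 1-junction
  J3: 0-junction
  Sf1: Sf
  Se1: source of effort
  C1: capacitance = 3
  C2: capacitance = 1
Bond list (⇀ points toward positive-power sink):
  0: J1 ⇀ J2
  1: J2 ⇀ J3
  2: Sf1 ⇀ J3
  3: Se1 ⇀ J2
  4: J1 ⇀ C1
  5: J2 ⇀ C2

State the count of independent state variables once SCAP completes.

b2 →Sf1  (source Sf1 imposes f)
b3 →J2  (source Se1 imposes e)
b1 →J3  (J3: last free bond brings effort in)
b0 →J2  (common-f at J2 fixed by 1)
b5 →J2  (J2 flow already set via bond 1)
b4 →J1  (1-jn J1 has f-setter on 0)

2  (C1, C2 all integral)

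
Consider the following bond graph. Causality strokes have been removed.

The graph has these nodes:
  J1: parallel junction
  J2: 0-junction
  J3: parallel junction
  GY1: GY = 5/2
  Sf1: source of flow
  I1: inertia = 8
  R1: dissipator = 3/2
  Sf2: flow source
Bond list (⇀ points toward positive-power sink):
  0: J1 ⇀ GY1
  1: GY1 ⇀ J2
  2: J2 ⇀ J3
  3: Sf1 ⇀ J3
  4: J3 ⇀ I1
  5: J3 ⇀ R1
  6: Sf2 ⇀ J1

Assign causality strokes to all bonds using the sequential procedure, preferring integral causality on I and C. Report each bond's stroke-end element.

β0 |J1
β1 |J2
β2 |J3
β3 |Sf1
β4 |I1
β5 |R1
β6 |Sf2

b3 →Sf1  (source Sf1 imposes f)
b6 →Sf2  (Sf2 fixes flow; stroke at Sf2)
b0 →J1  (J1 needs exactly one e-in)
b1 →J2  (GY GY1: same side as bond 0)
b2 →J3  (J2: bond 1 brought effort, rest push out)
b4 →I1  (J3 effort already set via bond 2)
b5 →R1  (0-jn J3 has e-setter on 2)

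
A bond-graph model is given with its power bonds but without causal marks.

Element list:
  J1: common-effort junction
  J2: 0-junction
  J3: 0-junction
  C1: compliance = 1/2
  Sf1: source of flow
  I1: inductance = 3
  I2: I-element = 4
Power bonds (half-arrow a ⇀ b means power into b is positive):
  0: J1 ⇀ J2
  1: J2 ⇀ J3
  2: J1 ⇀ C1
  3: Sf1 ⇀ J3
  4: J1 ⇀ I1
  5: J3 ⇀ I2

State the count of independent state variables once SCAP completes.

3  (C1, I1, I2 all integral)

β3 stroke→Sf1  (source Sf1 imposes f)
β2 stroke→J1  (C1 integral (e out))
β0 stroke→J2  (0-jn J1 has e-setter on 2)
β4 stroke→I1  (0-jn J1 has e-setter on 2)
β1 stroke→J3  (0-jn J2 has e-setter on 0)
β5 stroke→I2  (0-jn J3 has e-setter on 1)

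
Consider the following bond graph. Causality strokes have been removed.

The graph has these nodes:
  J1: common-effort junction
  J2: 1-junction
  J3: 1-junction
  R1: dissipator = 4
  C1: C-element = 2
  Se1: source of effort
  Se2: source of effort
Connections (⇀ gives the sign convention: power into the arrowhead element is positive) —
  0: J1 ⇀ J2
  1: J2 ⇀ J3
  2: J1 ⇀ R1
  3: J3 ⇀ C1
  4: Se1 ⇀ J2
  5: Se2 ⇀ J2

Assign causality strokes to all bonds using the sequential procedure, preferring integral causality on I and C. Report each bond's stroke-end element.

bond 4 →J2  (Se1: effort source, stroke at far end)
bond 5 →J2  (Se2: effort source, stroke at far end)
bond 3 →J3  (C1 outputs effort q/C1)
bond 1 →J2  (J3: last free bond brings flow in)
bond 0 →J1  (only one flow-in slot at J2)
bond 2 →R1  (J1 effort already set via bond 0)

β0 →J1
β1 →J2
β2 →R1
β3 →J3
β4 →J2
β5 →J2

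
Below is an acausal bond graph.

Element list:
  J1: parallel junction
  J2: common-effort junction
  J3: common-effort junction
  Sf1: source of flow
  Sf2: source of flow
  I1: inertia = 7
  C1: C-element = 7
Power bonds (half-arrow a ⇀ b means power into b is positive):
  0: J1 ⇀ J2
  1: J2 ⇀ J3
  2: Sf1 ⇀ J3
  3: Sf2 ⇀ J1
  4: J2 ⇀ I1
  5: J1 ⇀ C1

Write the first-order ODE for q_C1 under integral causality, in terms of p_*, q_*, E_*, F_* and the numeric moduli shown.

dq_C1/dt = F_Sf1 + F_Sf2 - p_I1/7

bond 2 →Sf1  (Sf1: flow source, stroke at near end)
bond 3 →Sf2  (Sf2 (Sf) sets flow on bond)
bond 1 →J3  (closing 0-jn rule on J3)
bond 4 →I1  (I1 integral (f out))
bond 0 →J2  (J2: last free bond brings effort in)
bond 5 →J1  (J1 needs exactly one e-in)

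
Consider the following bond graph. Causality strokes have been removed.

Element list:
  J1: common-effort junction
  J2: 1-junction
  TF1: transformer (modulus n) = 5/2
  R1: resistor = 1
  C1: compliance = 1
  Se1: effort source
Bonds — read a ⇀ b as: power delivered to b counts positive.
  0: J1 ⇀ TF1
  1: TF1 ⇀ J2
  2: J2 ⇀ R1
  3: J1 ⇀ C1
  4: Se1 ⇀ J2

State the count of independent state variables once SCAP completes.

b4 |J2  (Se1 (Se) sets effort on bond)
b3 |J1  (C1: C, integral causality)
b0 |TF1  (J1 effort already set via bond 3)
b1 |J2  (TF TF1: opposite of bond 0)
b2 |R1  (only one flow-in slot at J2)

1  (C1 all integral)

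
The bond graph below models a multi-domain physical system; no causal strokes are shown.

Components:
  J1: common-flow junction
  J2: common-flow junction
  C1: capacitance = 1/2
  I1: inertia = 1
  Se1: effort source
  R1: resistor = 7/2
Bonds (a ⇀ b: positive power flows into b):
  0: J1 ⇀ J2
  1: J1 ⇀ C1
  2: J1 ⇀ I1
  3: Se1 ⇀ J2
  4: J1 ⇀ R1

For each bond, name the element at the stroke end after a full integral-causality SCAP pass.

bond 3 stroke→J2  (Se1 fixes effort; stroke away)
bond 0 stroke→J1  (closing 1-jn rule on J2)
bond 1 stroke→J1  (C1 outputs effort q/C1)
bond 2 stroke→I1  (I1: I, integral causality)
bond 4 stroke→J1  (common-f at J1 fixed by 2)

β0 |J1
β1 |J1
β2 |I1
β3 |J2
β4 |J1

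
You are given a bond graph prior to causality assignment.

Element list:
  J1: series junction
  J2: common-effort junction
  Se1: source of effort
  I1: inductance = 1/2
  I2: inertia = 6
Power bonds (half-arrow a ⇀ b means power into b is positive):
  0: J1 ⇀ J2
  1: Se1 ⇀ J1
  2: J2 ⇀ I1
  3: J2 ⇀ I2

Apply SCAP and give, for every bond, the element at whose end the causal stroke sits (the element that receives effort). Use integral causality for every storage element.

bond 0 →J2
bond 1 →J1
bond 2 →I1
bond 3 →I2

b1 →J1  (Se1 (Se) sets effort on bond)
b0 →J2  (closing 1-jn rule on J1)
b2 →I1  (J2 effort already set via bond 0)
b3 →I2  (common-e at J2 fixed by 0)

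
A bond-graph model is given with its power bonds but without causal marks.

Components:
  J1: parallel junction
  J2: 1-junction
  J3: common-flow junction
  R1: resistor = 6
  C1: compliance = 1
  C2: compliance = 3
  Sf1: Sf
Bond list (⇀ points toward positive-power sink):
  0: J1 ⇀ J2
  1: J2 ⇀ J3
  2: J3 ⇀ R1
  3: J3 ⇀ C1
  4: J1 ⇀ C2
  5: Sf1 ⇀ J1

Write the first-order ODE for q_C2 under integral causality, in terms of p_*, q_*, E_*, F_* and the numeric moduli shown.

dq_C2/dt = F_Sf1 + q_C1/6 - q_C2/18

β5 stroke at Sf1  (source Sf1 imposes f)
β3 stroke at J3  (C1: C, integral causality)
β4 stroke at J1  (C2 outputs effort q/C2)
β0 stroke at J2  (J1 effort already set via bond 4)
β1 stroke at J3  (J2: last free bond brings flow in)
β2 stroke at R1  (J3: last free bond brings flow in)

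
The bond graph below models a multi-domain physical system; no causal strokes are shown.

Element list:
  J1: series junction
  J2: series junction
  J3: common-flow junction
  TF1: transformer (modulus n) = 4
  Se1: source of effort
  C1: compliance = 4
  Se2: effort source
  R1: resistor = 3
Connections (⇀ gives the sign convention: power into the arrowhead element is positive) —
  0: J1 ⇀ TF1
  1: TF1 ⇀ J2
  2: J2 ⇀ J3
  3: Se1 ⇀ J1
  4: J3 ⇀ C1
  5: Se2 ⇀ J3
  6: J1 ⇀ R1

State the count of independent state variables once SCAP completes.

b3 stroke at J1  (Se1: effort source, stroke at far end)
b5 stroke at J3  (source Se2 imposes e)
b4 stroke at J3  (C1 outputs effort q/C1)
b2 stroke at J2  (J3 needs exactly one f-in)
b1 stroke at TF1  (J2 needs exactly one f-in)
b0 stroke at J1  (TF1 one-in-one-out from 1)
b6 stroke at R1  (only one flow-in slot at J1)

1  (C1 all integral)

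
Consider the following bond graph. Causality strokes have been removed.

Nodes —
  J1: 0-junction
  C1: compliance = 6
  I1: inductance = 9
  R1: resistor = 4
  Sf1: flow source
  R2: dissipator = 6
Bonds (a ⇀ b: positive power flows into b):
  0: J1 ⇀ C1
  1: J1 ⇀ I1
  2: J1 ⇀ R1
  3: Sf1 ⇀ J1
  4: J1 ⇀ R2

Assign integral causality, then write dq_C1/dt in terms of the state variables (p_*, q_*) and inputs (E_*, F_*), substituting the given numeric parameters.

bond 3 stroke→Sf1  (Sf1: flow source, stroke at near end)
bond 0 stroke→J1  (prefer integral on C1)
bond 1 stroke→I1  (0-jn J1 has e-setter on 0)
bond 2 stroke→R1  (J1: bond 0 brought effort, rest push out)
bond 4 stroke→R2  (J1 effort already set via bond 0)

dq_C1/dt = F_Sf1 - p_I1/9 - 5*q_C1/72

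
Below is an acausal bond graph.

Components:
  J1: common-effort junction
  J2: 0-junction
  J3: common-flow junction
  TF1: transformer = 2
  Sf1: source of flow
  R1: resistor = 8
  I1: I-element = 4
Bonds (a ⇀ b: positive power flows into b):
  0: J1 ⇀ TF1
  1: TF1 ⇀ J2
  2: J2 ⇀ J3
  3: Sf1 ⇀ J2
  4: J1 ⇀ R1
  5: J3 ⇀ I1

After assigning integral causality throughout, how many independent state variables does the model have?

1  (I1 all integral)

bond 3 →Sf1  (Sf1 fixes flow; stroke at Sf1)
bond 5 →I1  (I1: I, integral causality)
bond 2 →J3  (common-f at J3 fixed by 5)
bond 1 →J2  (only one effort-in slot at J2)
bond 0 →TF1  (through TF1, causality passes straight; one stroke at TF1)
bond 4 →J1  (J1: last free bond brings effort in)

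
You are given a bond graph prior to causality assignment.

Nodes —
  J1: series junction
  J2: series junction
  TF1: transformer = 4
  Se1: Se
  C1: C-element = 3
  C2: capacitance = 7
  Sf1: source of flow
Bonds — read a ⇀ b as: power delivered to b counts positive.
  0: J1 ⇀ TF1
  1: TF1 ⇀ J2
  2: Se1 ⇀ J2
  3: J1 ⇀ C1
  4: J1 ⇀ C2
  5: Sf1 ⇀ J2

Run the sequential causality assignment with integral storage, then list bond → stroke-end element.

b2 →J2  (Se1 (Se) sets effort on bond)
b5 →Sf1  (Sf1 (Sf) sets flow on bond)
b1 →J2  (J2: bond 5 brought flow, rest push out)
b0 →TF1  (TF TF1: opposite of bond 1)
b3 →J1  (J1: bond 0 brought flow, rest push out)
b4 →J1  (J1: bond 0 brought flow, rest push out)

#0 →TF1
#1 →J2
#2 →J2
#3 →J1
#4 →J1
#5 →Sf1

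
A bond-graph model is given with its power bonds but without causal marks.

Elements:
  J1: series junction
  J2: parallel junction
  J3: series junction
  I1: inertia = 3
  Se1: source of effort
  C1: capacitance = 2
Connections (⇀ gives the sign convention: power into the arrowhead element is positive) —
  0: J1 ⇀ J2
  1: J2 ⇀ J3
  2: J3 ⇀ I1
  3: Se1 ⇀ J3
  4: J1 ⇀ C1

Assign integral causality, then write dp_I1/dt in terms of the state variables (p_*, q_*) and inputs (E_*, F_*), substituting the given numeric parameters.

dp_I1/dt = E_Se1 - q_C1/2

b3 |J3  (Se1 fixes effort; stroke away)
b2 |I1  (I1: I, integral causality)
b1 |J3  (1-jn J3 has f-setter on 2)
b0 |J2  (only one effort-in slot at J2)
b4 |J1  (1-jn J1 has f-setter on 0)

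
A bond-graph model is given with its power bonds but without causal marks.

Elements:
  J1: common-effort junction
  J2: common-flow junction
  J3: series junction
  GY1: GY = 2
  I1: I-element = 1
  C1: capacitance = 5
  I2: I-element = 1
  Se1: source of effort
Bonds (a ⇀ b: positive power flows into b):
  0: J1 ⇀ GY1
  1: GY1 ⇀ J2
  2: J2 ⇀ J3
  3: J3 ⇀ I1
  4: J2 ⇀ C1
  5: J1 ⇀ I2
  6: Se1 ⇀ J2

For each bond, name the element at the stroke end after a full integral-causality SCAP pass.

bond 6 stroke at J2  (source Se1 imposes e)
bond 3 stroke at I1  (I1 outputs flow p/I1)
bond 2 stroke at J3  (J3 flow already set via bond 3)
bond 1 stroke at J2  (J2 flow already set via bond 2)
bond 4 stroke at J2  (J2: bond 2 brought flow, rest push out)
bond 0 stroke at J1  (GY1: gyrator matches bond 1)
bond 5 stroke at I2  (0-jn J1 has e-setter on 0)

b0 stroke→J1
b1 stroke→J2
b2 stroke→J3
b3 stroke→I1
b4 stroke→J2
b5 stroke→I2
b6 stroke→J2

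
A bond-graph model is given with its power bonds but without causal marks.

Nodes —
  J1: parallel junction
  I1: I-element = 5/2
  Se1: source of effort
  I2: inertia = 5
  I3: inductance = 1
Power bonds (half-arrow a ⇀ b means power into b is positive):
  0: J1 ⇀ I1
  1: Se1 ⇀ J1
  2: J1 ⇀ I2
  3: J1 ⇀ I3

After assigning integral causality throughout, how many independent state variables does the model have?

3  (I1, I2, I3 all integral)

b1 stroke→J1  (source Se1 imposes e)
b0 stroke→I1  (common-e at J1 fixed by 1)
b2 stroke→I2  (J1 effort already set via bond 1)
b3 stroke→I3  (J1: bond 1 brought effort, rest push out)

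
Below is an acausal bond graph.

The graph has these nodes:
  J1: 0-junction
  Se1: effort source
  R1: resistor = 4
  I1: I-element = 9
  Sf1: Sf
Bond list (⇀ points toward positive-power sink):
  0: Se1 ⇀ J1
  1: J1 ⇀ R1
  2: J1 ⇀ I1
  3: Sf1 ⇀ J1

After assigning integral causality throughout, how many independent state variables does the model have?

bond 0 stroke→J1  (source Se1 imposes e)
bond 3 stroke→Sf1  (source Sf1 imposes f)
bond 1 stroke→R1  (J1: bond 0 brought effort, rest push out)
bond 2 stroke→I1  (J1 effort already set via bond 0)

1  (I1 all integral)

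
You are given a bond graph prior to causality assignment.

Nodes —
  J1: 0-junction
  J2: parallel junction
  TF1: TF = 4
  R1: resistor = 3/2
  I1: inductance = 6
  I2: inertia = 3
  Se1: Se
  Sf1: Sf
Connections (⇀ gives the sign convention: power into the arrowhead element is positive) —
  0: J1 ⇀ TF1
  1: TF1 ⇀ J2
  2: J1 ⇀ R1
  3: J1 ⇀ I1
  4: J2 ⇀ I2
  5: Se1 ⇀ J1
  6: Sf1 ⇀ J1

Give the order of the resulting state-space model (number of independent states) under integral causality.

2  (I1, I2 all integral)

bond 5 stroke at J1  (Se1 fixes effort; stroke away)
bond 6 stroke at Sf1  (Sf1 (Sf) sets flow on bond)
bond 0 stroke at TF1  (0-jn J1 has e-setter on 5)
bond 2 stroke at R1  (J1: bond 5 brought effort, rest push out)
bond 3 stroke at I1  (J1 effort already set via bond 5)
bond 1 stroke at J2  (TF TF1: opposite of bond 0)
bond 4 stroke at I2  (J2 effort already set via bond 1)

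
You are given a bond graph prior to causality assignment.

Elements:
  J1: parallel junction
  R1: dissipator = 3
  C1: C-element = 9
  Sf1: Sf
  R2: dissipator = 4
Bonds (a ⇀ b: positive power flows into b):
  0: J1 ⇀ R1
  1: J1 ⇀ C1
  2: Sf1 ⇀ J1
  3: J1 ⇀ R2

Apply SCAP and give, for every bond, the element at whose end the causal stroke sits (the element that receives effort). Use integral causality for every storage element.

#0 |R1
#1 |J1
#2 |Sf1
#3 |R2

b2 stroke→Sf1  (Sf1: flow source, stroke at near end)
b1 stroke→J1  (C1: C, integral causality)
b0 stroke→R1  (common-e at J1 fixed by 1)
b3 stroke→R2  (J1 effort already set via bond 1)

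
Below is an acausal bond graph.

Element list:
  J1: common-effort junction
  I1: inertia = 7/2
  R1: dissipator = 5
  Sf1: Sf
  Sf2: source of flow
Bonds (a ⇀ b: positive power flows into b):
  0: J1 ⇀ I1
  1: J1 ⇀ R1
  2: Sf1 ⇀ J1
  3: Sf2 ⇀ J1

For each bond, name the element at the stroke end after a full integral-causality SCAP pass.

#2 stroke at Sf1  (Sf1 fixes flow; stroke at Sf1)
#3 stroke at Sf2  (source Sf2 imposes f)
#0 stroke at I1  (I1: I, integral causality)
#1 stroke at J1  (closing 0-jn rule on J1)

#0 stroke→I1
#1 stroke→J1
#2 stroke→Sf1
#3 stroke→Sf2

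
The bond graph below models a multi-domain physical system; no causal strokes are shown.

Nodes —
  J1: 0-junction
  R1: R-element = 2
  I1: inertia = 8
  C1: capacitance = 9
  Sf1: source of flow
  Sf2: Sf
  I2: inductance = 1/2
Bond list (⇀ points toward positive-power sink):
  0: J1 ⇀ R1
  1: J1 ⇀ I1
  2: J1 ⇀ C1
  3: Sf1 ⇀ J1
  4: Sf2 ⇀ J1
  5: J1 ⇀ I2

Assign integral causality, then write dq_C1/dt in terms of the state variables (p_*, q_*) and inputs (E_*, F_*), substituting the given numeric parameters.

#3 |Sf1  (Sf1: flow source, stroke at near end)
#4 |Sf2  (Sf2: flow source, stroke at near end)
#1 |I1  (prefer integral on I1)
#2 |J1  (C1 outputs effort q/C1)
#0 |R1  (0-jn J1 has e-setter on 2)
#5 |I2  (common-e at J1 fixed by 2)

dq_C1/dt = F_Sf1 + F_Sf2 - p_I1/8 - 2*p_I2 - q_C1/18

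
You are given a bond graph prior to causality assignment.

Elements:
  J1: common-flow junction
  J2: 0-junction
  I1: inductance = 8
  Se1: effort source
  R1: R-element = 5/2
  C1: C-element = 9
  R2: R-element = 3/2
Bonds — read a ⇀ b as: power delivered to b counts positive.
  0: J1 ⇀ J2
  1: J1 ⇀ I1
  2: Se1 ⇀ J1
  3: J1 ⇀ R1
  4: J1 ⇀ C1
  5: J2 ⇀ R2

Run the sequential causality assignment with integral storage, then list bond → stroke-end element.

β0 →J1
β1 →I1
β2 →J1
β3 →J1
β4 →J1
β5 →J2

b2 stroke at J1  (source Se1 imposes e)
b1 stroke at I1  (I1 integral (f out))
b0 stroke at J1  (common-f at J1 fixed by 1)
b3 stroke at J1  (common-f at J1 fixed by 1)
b4 stroke at J1  (J1 flow already set via bond 1)
b5 stroke at J2  (J2: last free bond brings effort in)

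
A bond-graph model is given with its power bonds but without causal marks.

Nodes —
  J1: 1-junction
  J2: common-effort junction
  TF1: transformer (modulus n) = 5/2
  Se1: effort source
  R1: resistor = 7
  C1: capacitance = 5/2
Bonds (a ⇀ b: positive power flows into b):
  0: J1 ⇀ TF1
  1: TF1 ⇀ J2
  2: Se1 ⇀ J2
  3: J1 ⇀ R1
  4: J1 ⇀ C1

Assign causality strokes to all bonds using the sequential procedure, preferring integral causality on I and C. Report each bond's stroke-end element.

#0 stroke at J1
#1 stroke at TF1
#2 stroke at J2
#3 stroke at R1
#4 stroke at J1

#2 |J2  (source Se1 imposes e)
#1 |TF1  (J2: bond 2 brought effort, rest push out)
#0 |J1  (TF TF1: opposite of bond 1)
#4 |J1  (C1: C, integral causality)
#3 |R1  (only one flow-in slot at J1)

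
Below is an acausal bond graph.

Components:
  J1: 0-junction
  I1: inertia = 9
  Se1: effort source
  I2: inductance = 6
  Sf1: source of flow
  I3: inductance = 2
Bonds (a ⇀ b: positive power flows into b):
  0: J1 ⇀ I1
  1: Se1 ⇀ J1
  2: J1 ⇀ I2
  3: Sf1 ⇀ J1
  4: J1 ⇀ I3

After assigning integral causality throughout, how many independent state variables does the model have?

bond 1 →J1  (Se1: effort source, stroke at far end)
bond 3 →Sf1  (Sf1: flow source, stroke at near end)
bond 0 →I1  (J1 effort already set via bond 1)
bond 2 →I2  (0-jn J1 has e-setter on 1)
bond 4 →I3  (common-e at J1 fixed by 1)

3  (I1, I2, I3 all integral)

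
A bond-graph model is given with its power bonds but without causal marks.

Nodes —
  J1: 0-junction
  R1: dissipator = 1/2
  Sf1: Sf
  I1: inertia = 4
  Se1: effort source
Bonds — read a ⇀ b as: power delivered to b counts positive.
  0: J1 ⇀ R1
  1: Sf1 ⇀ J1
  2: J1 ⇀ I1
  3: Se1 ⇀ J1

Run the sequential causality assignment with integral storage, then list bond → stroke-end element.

#0 stroke at R1
#1 stroke at Sf1
#2 stroke at I1
#3 stroke at J1

b1 stroke at Sf1  (Sf1 (Sf) sets flow on bond)
b3 stroke at J1  (Se1 (Se) sets effort on bond)
b0 stroke at R1  (common-e at J1 fixed by 3)
b2 stroke at I1  (J1 effort already set via bond 3)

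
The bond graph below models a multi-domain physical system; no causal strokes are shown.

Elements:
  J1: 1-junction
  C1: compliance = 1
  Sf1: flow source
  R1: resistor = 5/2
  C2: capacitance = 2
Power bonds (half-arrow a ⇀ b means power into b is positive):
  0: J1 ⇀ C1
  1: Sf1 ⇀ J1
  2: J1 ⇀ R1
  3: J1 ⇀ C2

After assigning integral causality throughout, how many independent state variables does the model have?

2  (C1, C2 all integral)

β1 |Sf1  (source Sf1 imposes f)
β0 |J1  (1-jn J1 has f-setter on 1)
β2 |J1  (1-jn J1 has f-setter on 1)
β3 |J1  (common-f at J1 fixed by 1)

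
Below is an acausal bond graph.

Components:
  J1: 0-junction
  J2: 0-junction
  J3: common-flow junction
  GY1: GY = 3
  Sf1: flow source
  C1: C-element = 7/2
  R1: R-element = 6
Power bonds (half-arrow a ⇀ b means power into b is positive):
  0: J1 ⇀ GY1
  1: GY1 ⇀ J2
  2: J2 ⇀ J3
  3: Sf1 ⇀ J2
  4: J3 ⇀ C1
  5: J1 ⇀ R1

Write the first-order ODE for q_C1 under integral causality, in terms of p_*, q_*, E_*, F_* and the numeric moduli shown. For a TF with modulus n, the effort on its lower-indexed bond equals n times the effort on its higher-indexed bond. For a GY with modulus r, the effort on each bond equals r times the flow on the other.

b3 stroke→Sf1  (source Sf1 imposes f)
b4 stroke→J3  (C1 outputs effort q/C1)
b2 stroke→J2  (J3: last free bond brings flow in)
b1 stroke→GY1  (J2: bond 2 brought effort, rest push out)
b0 stroke→GY1  (GY1: gyrator matches bond 1)
b5 stroke→J1  (closing 0-jn rule on J1)

dq_C1/dt = F_Sf1 - 4*q_C1/21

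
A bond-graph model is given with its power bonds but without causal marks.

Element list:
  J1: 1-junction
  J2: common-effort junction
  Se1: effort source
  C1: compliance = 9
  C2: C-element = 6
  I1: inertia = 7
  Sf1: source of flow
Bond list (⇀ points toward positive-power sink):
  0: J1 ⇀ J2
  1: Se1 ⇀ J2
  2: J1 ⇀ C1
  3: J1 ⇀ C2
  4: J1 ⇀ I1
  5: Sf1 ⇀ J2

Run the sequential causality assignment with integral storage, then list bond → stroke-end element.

β0 stroke→J1
β1 stroke→J2
β2 stroke→J1
β3 stroke→J1
β4 stroke→I1
β5 stroke→Sf1

b1 stroke at J2  (Se1 (Se) sets effort on bond)
b5 stroke at Sf1  (Sf1 (Sf) sets flow on bond)
b0 stroke at J1  (J2: bond 1 brought effort, rest push out)
b2 stroke at J1  (prefer integral on C1)
b3 stroke at J1  (C2: C, integral causality)
b4 stroke at I1  (J1: last free bond brings flow in)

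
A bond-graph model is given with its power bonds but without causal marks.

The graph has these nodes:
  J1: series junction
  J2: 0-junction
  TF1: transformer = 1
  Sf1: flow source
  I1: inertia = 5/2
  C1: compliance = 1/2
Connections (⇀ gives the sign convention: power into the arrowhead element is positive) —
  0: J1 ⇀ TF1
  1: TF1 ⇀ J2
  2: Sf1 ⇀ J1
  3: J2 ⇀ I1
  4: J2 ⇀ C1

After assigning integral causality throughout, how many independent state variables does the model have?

2  (C1, I1 all integral)

β2 |Sf1  (source Sf1 imposes f)
β0 |J1  (common-f at J1 fixed by 2)
β1 |TF1  (TF1: transformer flips bond 0)
β3 |I1  (prefer integral on I1)
β4 |J2  (only one effort-in slot at J2)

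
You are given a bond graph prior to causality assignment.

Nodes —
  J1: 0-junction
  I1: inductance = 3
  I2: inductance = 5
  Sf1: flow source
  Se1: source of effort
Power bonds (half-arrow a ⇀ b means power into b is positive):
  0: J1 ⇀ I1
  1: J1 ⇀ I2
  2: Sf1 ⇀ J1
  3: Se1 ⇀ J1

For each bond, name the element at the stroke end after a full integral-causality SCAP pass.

bond 0 →I1
bond 1 →I2
bond 2 →Sf1
bond 3 →J1

b2 |Sf1  (Sf1: flow source, stroke at near end)
b3 |J1  (Se1 fixes effort; stroke away)
b0 |I1  (common-e at J1 fixed by 3)
b1 |I2  (common-e at J1 fixed by 3)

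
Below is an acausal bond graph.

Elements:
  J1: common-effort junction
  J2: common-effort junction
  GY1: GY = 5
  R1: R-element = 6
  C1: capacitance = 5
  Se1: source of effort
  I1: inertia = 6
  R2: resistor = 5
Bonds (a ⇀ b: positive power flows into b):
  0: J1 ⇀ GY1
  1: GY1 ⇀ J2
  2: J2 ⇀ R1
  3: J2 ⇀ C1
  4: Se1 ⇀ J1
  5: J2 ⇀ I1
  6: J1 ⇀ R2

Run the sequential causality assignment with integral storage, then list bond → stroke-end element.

b4 |J1  (source Se1 imposes e)
b0 |GY1  (J1: bond 4 brought effort, rest push out)
b6 |R2  (J1: bond 4 brought effort, rest push out)
b1 |GY1  (through GY1, causality inverts; strokes same side of GY1)
b3 |J2  (prefer integral on C1)
b2 |R1  (0-jn J2 has e-setter on 3)
b5 |I1  (common-e at J2 fixed by 3)

b0 stroke at GY1
b1 stroke at GY1
b2 stroke at R1
b3 stroke at J2
b4 stroke at J1
b5 stroke at I1
b6 stroke at R2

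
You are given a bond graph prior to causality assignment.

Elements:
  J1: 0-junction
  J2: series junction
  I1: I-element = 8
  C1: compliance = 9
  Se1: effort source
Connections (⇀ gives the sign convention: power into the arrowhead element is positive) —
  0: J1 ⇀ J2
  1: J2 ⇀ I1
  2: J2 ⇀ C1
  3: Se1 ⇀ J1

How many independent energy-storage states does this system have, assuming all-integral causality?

2  (C1, I1 all integral)

β3 |J1  (Se1: effort source, stroke at far end)
β0 |J2  (J1 effort already set via bond 3)
β1 |I1  (I1 outputs flow p/I1)
β2 |J2  (common-f at J2 fixed by 1)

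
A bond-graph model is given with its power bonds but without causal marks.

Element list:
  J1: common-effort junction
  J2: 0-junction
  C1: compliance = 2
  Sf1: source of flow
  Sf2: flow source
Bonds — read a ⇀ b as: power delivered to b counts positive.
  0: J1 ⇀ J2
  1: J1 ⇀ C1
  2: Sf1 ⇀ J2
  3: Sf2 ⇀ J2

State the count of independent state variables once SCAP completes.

1  (C1 all integral)

#2 →Sf1  (Sf1 (Sf) sets flow on bond)
#3 →Sf2  (Sf2 fixes flow; stroke at Sf2)
#0 →J2  (J2: last free bond brings effort in)
#1 →J1  (only one effort-in slot at J1)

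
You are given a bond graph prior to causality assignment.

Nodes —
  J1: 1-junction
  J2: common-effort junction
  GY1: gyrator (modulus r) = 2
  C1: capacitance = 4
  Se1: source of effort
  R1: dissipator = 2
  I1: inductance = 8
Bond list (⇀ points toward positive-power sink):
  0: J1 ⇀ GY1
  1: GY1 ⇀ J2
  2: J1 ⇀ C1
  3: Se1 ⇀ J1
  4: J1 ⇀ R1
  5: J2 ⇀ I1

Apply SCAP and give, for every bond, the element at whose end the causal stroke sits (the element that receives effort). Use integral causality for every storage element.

β3 |J1  (source Se1 imposes e)
β2 |J1  (prefer integral on C1)
β5 |I1  (I1: I, integral causality)
β1 |J2  (J2 needs exactly one e-in)
β0 |J1  (GY GY1: same side as bond 1)
β4 |R1  (only one flow-in slot at J1)

β0 stroke→J1
β1 stroke→J2
β2 stroke→J1
β3 stroke→J1
β4 stroke→R1
β5 stroke→I1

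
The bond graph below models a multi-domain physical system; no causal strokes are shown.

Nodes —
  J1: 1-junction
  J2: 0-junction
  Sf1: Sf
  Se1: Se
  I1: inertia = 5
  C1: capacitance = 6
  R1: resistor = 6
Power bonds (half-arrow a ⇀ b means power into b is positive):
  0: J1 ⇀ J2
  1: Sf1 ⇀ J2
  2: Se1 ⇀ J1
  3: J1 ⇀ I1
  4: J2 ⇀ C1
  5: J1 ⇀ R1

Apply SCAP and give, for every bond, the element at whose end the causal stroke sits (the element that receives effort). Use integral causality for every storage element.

b1 stroke at Sf1  (source Sf1 imposes f)
b2 stroke at J1  (source Se1 imposes e)
b3 stroke at I1  (prefer integral on I1)
b0 stroke at J1  (common-f at J1 fixed by 3)
b5 stroke at J1  (common-f at J1 fixed by 3)
b4 stroke at J2  (only one effort-in slot at J2)

β0 →J1
β1 →Sf1
β2 →J1
β3 →I1
β4 →J2
β5 →J1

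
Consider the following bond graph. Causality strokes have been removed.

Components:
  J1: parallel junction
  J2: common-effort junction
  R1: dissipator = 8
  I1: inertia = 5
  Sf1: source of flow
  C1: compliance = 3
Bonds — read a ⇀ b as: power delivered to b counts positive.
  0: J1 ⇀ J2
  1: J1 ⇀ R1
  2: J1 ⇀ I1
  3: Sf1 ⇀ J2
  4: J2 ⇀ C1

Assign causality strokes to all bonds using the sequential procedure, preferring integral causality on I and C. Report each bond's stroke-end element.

β0 |J1
β1 |R1
β2 |I1
β3 |Sf1
β4 |J2

b3 stroke→Sf1  (Sf1: flow source, stroke at near end)
b2 stroke→I1  (I1 outputs flow p/I1)
b4 stroke→J2  (C1 outputs effort q/C1)
b0 stroke→J1  (0-jn J2 has e-setter on 4)
b1 stroke→R1  (0-jn J1 has e-setter on 0)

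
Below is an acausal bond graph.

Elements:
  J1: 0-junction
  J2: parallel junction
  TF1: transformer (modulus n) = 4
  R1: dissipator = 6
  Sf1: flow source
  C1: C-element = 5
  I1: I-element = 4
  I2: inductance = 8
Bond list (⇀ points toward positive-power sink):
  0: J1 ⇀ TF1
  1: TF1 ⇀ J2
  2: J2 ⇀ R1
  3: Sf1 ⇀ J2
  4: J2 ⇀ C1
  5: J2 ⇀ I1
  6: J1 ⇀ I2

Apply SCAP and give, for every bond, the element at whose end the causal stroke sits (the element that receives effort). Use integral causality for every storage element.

#0 |J1
#1 |TF1
#2 |R1
#3 |Sf1
#4 |J2
#5 |I1
#6 |I2

b3 stroke→Sf1  (source Sf1 imposes f)
b4 stroke→J2  (C1 integral (e out))
b1 stroke→TF1  (J2 effort already set via bond 4)
b2 stroke→R1  (J2 effort already set via bond 4)
b5 stroke→I1  (J2 effort already set via bond 4)
b0 stroke→J1  (through TF1, causality passes straight; one stroke at TF1)
b6 stroke→I2  (0-jn J1 has e-setter on 0)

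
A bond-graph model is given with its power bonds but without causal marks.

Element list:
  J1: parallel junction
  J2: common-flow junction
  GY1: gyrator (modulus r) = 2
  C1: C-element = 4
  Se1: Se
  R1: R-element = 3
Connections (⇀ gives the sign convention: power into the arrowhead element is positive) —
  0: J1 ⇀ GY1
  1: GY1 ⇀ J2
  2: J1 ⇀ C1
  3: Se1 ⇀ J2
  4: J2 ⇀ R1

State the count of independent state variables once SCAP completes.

b3 stroke→J2  (Se1 fixes effort; stroke away)
b2 stroke→J1  (prefer integral on C1)
b0 stroke→GY1  (common-e at J1 fixed by 2)
b1 stroke→GY1  (GY1: gyrator matches bond 0)
b4 stroke→J2  (1-jn J2 has f-setter on 1)

1  (C1 all integral)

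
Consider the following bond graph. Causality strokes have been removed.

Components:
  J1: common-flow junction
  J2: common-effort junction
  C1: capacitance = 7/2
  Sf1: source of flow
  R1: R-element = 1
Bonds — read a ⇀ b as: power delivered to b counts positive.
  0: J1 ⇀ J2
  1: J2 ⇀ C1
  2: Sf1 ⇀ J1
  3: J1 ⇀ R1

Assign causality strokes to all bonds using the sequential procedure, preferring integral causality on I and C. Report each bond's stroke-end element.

bond 2 →Sf1  (Sf1 (Sf) sets flow on bond)
bond 0 →J1  (common-f at J1 fixed by 2)
bond 3 →J1  (common-f at J1 fixed by 2)
bond 1 →J2  (closing 0-jn rule on J2)

#0 |J1
#1 |J2
#2 |Sf1
#3 |J1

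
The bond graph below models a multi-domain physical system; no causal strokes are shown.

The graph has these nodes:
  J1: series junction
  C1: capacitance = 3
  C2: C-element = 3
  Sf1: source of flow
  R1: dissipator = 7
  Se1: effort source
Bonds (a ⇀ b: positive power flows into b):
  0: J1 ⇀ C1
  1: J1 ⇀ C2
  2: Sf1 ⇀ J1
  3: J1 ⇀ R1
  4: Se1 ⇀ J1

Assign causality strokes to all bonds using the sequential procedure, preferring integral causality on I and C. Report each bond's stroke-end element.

b0 |J1
b1 |J1
b2 |Sf1
b3 |J1
b4 |J1

β2 |Sf1  (Sf1: flow source, stroke at near end)
β4 |J1  (Se1 fixes effort; stroke away)
β0 |J1  (J1 flow already set via bond 2)
β1 |J1  (common-f at J1 fixed by 2)
β3 |J1  (common-f at J1 fixed by 2)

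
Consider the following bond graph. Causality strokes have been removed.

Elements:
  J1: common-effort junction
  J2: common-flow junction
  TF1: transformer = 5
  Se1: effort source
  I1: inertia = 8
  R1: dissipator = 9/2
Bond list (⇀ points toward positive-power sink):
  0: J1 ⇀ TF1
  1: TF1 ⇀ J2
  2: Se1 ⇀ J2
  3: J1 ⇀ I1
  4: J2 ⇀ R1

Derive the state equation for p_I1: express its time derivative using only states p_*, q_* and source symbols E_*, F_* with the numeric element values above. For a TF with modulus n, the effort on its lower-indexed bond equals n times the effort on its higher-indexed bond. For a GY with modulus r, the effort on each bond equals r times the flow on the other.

β2 stroke→J2  (Se1 fixes effort; stroke away)
β3 stroke→I1  (prefer integral on I1)
β0 stroke→J1  (closing 0-jn rule on J1)
β1 stroke→TF1  (TF TF1: opposite of bond 0)
β4 stroke→J2  (1-jn J2 has f-setter on 1)

dp_I1/dt = -5*E_Se1 - 225*p_I1/16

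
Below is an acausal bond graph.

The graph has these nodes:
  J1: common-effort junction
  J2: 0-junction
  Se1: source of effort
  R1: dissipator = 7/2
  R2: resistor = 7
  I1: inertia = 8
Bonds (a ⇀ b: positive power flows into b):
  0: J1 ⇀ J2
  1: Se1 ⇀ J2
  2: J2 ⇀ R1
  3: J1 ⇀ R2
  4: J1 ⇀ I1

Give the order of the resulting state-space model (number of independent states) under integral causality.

b1 stroke→J2  (Se1 (Se) sets effort on bond)
b0 stroke→J1  (common-e at J2 fixed by 1)
b2 stroke→R1  (J2 effort already set via bond 1)
b3 stroke→R2  (J1: bond 0 brought effort, rest push out)
b4 stroke→I1  (J1: bond 0 brought effort, rest push out)

1  (I1 all integral)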